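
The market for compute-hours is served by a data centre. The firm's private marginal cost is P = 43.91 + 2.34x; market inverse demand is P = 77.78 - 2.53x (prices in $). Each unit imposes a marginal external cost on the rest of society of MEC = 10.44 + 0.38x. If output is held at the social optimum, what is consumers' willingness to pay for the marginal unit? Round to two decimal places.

Social marginal cost = private MC + MEC = 54.35 + 2.72x.
Set SMC = demand: 54.35 + 2.72x = 77.78 - 2.53x → x* = 4.4629.
Consumer price on the demand curve at x*: 77.78 − 2.53×4.4629 = 66.4889.

P = $66.49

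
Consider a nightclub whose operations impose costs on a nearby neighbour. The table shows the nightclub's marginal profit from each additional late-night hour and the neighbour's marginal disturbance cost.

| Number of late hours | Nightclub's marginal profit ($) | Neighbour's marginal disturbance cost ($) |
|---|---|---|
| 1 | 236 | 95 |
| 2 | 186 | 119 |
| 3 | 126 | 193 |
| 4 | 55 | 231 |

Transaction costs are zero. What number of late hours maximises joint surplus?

2

Bargaining reaches the level where marginal profit last exceeds marginal disturbance cost.
That holds through level 2 (186 ≥ 119) but not at 3 (126 < 193).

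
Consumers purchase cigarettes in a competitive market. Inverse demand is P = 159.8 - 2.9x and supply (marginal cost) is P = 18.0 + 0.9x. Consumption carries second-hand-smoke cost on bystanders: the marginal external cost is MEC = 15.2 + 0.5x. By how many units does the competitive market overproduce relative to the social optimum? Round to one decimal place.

Market equilibrium (private): 18.0 + 0.9x = 159.8 - 2.9x → x_m = 37.3158.
Social marginal benefit = demand − MEC = 144.6 - 3.4x.
Set SMB = MC: 144.6 - 3.4x = 18.0 + 0.9x → x* = 29.4419.
Gap = |37.3158 − 29.4419| = 7.8739.

7.9 units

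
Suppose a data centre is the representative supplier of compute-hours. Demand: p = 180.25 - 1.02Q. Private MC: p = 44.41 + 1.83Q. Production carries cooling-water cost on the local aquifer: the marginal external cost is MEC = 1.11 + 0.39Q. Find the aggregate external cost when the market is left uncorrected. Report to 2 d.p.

Market equilibrium (private): 44.41 + 1.83Q = 180.25 - 1.02Q → Q_m = 47.6632.
Total external cost = ∫₀^{Q_m} (1.11 + 0.39Q) dQ = 1.11×47.6632 + ½×0.39×47.6632² = 495.9034.

495.90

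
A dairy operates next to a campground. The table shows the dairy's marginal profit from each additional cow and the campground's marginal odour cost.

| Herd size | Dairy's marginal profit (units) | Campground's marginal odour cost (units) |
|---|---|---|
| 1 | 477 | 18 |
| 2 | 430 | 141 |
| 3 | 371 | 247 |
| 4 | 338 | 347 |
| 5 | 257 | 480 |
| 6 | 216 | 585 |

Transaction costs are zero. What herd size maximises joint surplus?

3

Bargaining reaches the level where marginal profit last exceeds marginal odour cost.
That holds through level 3 (371 ≥ 247) but not at 4 (338 < 347).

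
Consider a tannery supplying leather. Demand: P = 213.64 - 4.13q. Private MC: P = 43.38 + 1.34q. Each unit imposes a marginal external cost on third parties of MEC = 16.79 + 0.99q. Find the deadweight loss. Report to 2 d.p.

DWL = 175.40

Market equilibrium (private): 43.38 + 1.34q = 213.64 - 4.13q → q_m = 31.1261.
Social marginal cost = private MC + MEC = 60.17 + 2.33q.
Set SMC = demand: 60.17 + 2.33q = 213.64 - 4.13q → q* = 23.7570.
The welfare-loss triangle has base |q_m − q*| and height MEC(q_m) (the vertical gap between SMC and demand is zero at q* and MEC at q_m).
DWL = ½ × 7.3691 × 47.6049 = 175.4026.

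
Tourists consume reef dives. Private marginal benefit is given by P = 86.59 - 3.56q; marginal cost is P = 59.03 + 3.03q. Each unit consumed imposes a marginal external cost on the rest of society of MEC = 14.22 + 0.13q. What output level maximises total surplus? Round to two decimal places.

Social marginal benefit = demand − MEC = 72.37 - 3.69q.
Set SMB = MC: 72.37 - 3.69q = 59.03 + 3.03q → q* = 1.9851.

q* = 1.99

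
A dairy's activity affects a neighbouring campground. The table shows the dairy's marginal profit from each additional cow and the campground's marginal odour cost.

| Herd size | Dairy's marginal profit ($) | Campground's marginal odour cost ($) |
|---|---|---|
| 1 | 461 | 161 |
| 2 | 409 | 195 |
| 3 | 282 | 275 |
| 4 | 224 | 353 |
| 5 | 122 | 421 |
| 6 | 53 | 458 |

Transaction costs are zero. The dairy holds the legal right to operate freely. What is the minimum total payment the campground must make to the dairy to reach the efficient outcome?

$399

Left alone the dairy would choose level 6 (marginal profit stays positive).
Efficient level: k* = 3 (marginal profit ≥ marginal odour cost through 3).
The campground must at least cover the dairy's forgone profit from cutting 6→3: 224 + 122 + 53 = 399.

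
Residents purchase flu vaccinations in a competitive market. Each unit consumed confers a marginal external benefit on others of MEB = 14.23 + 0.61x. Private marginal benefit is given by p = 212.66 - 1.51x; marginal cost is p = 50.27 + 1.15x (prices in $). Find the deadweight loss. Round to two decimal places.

DWL = $646.13

Market equilibrium (private): 50.27 + 1.15x = 212.66 - 1.51x → x_m = 61.0489.
Social marginal benefit = demand + MEB = 226.89 - 0.90x.
Set SMB = MC: 226.89 - 0.90x = 50.27 + 1.15x → x* = 86.1561.
The welfare-loss triangle has base |x_m − x*| and height MEB(x_m) (the vertical gap between SMB and MC is zero at x* and MEB at x_m).
DWL = ½ × 25.1072 × 51.4698 = 646.1313.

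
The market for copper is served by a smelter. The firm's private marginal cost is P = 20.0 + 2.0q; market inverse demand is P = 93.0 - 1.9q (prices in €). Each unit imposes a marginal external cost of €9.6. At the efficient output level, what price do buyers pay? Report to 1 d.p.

P = €62.1

Social marginal cost = private MC + MEC = 29.6 + 2.0q.
Set SMC = demand: 29.6 + 2.0q = 93.0 - 1.9q → q* = 16.2564.
Consumer price on the demand curve at q*: 93.0 − 1.9×16.2564 = 62.1128.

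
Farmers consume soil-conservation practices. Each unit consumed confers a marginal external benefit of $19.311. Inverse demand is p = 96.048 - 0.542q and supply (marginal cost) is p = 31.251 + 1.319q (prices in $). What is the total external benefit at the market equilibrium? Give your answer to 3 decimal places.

$672.378

Market equilibrium (private): 31.251 + 1.319q = 96.048 - 0.542q → q_m = 34.8184.
Total external benefit = MEB × q_m = 19.311 × 34.8184 = 672.3781.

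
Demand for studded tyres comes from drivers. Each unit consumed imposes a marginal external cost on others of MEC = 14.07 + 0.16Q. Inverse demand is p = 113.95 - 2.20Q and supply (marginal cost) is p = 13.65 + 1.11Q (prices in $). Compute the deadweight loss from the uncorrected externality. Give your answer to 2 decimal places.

Market equilibrium (private): 13.65 + 1.11Q = 113.95 - 2.20Q → Q_m = 30.3021.
Social marginal benefit = demand − MEC = 99.88 - 2.36Q.
Set SMB = MC: 99.88 - 2.36Q = 13.65 + 1.11Q → Q* = 24.8501.
Between Q* and Q_m the wedge MC − SMB runs linearly from 0 to MEC(Q_m), so the loss is a triangle.
DWL = ½ × 5.4520 × 18.9183 = 51.5713.

DWL = $51.57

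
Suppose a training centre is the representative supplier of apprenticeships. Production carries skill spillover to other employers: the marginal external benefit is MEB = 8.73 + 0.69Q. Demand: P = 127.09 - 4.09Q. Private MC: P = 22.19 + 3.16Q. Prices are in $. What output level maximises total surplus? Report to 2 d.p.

Q* = 17.32

Social marginal cost = private MC − MEB = 13.46 + 2.47Q.
Set SMC = demand: 13.46 + 2.47Q = 127.09 - 4.09Q → Q* = 17.3216.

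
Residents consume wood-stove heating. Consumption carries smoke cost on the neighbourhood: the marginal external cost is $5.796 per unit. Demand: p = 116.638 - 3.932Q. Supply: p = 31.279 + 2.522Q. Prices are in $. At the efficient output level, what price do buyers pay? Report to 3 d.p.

P = $68.165

Social marginal benefit = demand − MEC = 110.842 - 3.932Q.
Set SMB = MC: 110.842 - 3.932Q = 31.279 + 2.522Q → Q* = 12.3277.
Consumer price on the demand curve at Q*: 116.638 − 3.932×12.3277 = 68.1655.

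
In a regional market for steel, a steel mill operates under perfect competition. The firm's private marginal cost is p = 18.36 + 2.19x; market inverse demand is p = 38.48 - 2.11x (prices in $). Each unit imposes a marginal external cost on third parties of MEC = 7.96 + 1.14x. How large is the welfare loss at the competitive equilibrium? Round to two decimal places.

DWL = $16.24

Market equilibrium (private): 18.36 + 2.19x = 38.48 - 2.11x → x_m = 4.6791.
Social marginal cost = private MC + MEC = 26.32 + 3.33x.
Set SMC = demand: 26.32 + 3.33x = 38.48 - 2.11x → x* = 2.2353.
The welfare-loss triangle has base |x_m − x*| and height MEC(x_m) (the vertical gap between SMC and demand is zero at x* and MEC at x_m).
DWL = ½ × 2.4438 × 13.2941 = 16.2441.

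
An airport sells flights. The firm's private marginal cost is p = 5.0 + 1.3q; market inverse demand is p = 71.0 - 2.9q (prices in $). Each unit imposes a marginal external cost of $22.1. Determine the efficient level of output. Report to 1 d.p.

q* = 10.5

Social marginal cost = private MC + MEC = 27.1 + 1.3q.
Set SMC = demand: 27.1 + 1.3q = 71.0 - 2.9q → q* = 10.4524.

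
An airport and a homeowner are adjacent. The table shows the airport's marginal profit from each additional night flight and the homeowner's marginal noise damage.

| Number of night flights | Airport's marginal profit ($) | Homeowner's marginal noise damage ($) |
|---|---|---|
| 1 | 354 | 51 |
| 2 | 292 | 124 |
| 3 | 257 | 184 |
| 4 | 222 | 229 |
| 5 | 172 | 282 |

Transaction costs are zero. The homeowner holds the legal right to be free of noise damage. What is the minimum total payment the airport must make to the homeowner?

Efficient level: marginal profit ≥ marginal noise damage through level 3, so k* = 3.
With the homeowner holding the right, the airport must at least compensate total damage at k*: 51 + 124 + 184 = 359.

$359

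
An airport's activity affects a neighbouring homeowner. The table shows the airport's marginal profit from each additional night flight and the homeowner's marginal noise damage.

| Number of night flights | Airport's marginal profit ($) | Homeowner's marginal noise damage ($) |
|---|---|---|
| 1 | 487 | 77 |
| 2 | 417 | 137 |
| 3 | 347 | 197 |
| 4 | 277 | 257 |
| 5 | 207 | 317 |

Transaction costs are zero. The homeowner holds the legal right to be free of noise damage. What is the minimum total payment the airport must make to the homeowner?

Efficient level: marginal profit ≥ marginal noise damage through level 4, so k* = 4.
With the homeowner holding the right, the airport must at least compensate total damage at k*: 77 + 137 + 197 + 257 = 668.

$668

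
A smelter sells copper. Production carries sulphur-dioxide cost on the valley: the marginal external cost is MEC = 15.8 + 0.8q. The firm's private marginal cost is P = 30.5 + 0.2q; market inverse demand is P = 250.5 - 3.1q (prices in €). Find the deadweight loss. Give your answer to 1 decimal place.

Market equilibrium (private): 30.5 + 0.2q = 250.5 - 3.1q → q_m = 66.6667.
Social marginal cost = private MC + MEC = 46.3 + q.
Set SMC = demand: 46.3 + q = 250.5 - 3.1q → q* = 49.8049.
Between q* and q_m the wedge SMC − demand runs linearly from 0 to MEC(q_m), so the loss is a triangle.
DWL = ½ × 16.8618 × 69.1333 = 582.8559.

DWL = €582.9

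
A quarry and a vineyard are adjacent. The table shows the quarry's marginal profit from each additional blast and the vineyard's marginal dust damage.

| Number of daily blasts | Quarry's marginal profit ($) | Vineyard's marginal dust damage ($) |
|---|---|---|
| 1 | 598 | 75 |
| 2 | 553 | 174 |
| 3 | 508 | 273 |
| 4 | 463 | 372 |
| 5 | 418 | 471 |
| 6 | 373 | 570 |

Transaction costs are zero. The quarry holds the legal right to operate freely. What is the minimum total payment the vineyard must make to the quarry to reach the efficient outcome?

Left alone the quarry would choose level 6 (marginal profit stays positive).
Efficient level: k* = 4 (marginal profit ≥ marginal dust damage through 4).
The vineyard must at least cover the quarry's forgone profit from cutting 6→4: 418 + 373 = 791.

$791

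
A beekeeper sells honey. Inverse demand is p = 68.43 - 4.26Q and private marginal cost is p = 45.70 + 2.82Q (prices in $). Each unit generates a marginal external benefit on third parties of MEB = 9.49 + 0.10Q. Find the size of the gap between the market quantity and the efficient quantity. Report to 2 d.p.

1.41 units

Market equilibrium (private): 45.70 + 2.82Q = 68.43 - 4.26Q → Q_m = 3.2105.
Social marginal cost = private MC − MEB = 36.21 + 2.72Q.
Set SMC = demand: 36.21 + 2.72Q = 68.43 - 4.26Q → Q* = 4.6160.
Gap = |3.2105 − 4.6160| = 1.4055.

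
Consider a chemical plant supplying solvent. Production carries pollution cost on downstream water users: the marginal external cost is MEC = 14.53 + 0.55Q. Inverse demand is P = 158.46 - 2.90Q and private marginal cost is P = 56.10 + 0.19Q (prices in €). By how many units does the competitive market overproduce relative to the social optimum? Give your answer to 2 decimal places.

Market equilibrium (private): 56.10 + 0.19Q = 158.46 - 2.90Q → Q_m = 33.1262.
Social marginal cost = private MC + MEC = 70.63 + 0.74Q.
Set SMC = demand: 70.63 + 0.74Q = 158.46 - 2.90Q → Q* = 24.1291.
Gap = |33.1262 − 24.1291| = 8.9971.

9.00 units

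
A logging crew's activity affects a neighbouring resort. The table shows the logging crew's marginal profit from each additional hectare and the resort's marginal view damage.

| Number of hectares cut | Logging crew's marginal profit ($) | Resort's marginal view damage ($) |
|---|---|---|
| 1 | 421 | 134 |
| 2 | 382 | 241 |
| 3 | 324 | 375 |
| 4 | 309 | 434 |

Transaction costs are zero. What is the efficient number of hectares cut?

2

Bargaining reaches the level where marginal profit last exceeds marginal view damage.
That holds through level 2 (382 ≥ 241) but not at 3 (324 < 375).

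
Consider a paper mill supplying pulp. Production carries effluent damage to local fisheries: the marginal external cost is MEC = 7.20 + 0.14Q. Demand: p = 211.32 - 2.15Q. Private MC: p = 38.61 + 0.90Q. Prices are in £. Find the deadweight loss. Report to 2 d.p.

DWL = £35.87

Market equilibrium (private): 38.61 + 0.90Q = 211.32 - 2.15Q → Q_m = 56.6262.
Social marginal cost = private MC + MEC = 45.81 + 1.04Q.
Set SMC = demand: 45.81 + 1.04Q = 211.32 - 2.15Q → Q* = 51.8840.
The welfare-loss triangle has base |Q_m − Q*| and height MEC(Q_m) (the vertical gap between SMC and demand is zero at Q* and MEC at Q_m).
DWL = ½ × 4.7422 × 15.1277 = 35.8693.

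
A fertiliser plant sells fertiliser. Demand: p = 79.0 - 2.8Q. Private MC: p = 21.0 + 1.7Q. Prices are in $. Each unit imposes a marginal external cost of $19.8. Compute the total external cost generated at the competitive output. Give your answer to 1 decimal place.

$255.2

Market equilibrium (private): 21.0 + 1.7Q = 79.0 - 2.8Q → Q_m = 12.8889.
Total external cost = MEC × Q_m = 19.8 × 12.8889 = 255.2002.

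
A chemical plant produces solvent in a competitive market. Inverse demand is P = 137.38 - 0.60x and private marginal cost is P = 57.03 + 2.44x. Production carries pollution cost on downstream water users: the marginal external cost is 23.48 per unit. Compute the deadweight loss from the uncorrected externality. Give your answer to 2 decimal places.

DWL = 90.68

Market equilibrium (private): 57.03 + 2.44x = 137.38 - 0.60x → x_m = 26.4309.
Social marginal cost = private MC + MEC = 80.51 + 2.44x.
Set SMC = demand: 80.51 + 2.44x = 137.38 - 0.60x → x* = 18.7072.
The welfare-loss triangle has base |x_m − x*| and height MEC(x_m) (the vertical gap between SMC and demand is zero at x* and MEC at x_m).
DWL = ½ × 7.7237 × 23.4800 = 90.6762.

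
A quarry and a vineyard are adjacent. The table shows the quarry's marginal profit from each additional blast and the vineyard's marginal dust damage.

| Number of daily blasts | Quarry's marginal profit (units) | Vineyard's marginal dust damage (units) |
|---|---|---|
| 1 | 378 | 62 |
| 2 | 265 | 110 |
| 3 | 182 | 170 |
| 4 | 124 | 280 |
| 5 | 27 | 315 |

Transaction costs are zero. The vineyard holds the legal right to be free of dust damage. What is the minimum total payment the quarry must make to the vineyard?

Efficient level: marginal profit ≥ marginal dust damage through level 3, so k* = 3.
With the vineyard holding the right, the quarry must at least compensate total damage at k*: 62 + 110 + 170 = 342.

342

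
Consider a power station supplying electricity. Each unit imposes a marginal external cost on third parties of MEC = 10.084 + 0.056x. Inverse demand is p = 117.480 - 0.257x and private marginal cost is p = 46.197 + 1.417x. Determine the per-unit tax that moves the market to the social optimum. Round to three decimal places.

Social marginal cost = private MC + MEC = 56.281 + 1.473x.
Set SMC = demand: 56.281 + 1.473x = 117.480 - 0.257x → x* = 35.3751.
The Pigouvian tax equals MEC at x*: 10.084 + 0.056×35.3751 = 12.0650.

tax = 12.065 per unit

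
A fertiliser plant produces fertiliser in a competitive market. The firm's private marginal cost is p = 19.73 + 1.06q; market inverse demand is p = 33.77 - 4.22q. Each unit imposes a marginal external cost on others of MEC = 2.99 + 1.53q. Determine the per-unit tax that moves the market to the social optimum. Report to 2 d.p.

Social marginal cost = private MC + MEC = 22.72 + 2.59q.
Set SMC = demand: 22.72 + 2.59q = 33.77 - 4.22q → q* = 1.6226.
The Pigouvian tax equals MEC at q*: 2.99 + 1.53×1.6226 = 5.4726.

tax = 5.47 per unit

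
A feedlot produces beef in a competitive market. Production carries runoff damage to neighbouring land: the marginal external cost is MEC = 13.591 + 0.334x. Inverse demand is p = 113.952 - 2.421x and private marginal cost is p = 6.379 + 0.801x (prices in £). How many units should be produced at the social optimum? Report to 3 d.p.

Social marginal cost = private MC + MEC = 19.970 + 1.135x.
Set SMC = demand: 19.970 + 1.135x = 113.952 - 2.421x → x* = 26.4291.

x* = 26.429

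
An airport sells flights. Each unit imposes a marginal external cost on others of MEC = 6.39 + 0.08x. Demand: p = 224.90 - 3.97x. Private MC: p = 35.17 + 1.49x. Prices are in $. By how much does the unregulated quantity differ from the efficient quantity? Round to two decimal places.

1.66 units

Market equilibrium (private): 35.17 + 1.49x = 224.90 - 3.97x → x_m = 34.7491.
Social marginal cost = private MC + MEC = 41.56 + 1.57x.
Set SMC = demand: 41.56 + 1.57x = 224.90 - 3.97x → x* = 33.0939.
Gap = |34.7491 − 33.0939| = 1.6552.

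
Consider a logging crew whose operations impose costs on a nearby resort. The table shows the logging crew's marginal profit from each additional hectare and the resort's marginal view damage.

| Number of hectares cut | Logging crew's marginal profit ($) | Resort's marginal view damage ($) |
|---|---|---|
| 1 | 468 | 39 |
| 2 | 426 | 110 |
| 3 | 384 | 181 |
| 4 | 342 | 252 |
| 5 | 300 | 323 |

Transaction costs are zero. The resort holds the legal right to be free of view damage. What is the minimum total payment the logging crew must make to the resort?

Efficient level: marginal profit ≥ marginal view damage through level 4, so k* = 4.
With the resort holding the right, the logging crew must at least compensate total damage at k*: 39 + 110 + 181 + 252 = 582.

$582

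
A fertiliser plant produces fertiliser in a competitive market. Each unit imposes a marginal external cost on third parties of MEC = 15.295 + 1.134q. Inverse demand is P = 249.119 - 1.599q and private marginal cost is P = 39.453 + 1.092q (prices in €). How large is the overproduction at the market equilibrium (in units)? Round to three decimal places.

27.098 units

Market equilibrium (private): 39.453 + 1.092q = 249.119 - 1.599q → q_m = 77.9138.
Social marginal cost = private MC + MEC = 54.748 + 2.226q.
Set SMC = demand: 54.748 + 2.226q = 249.119 - 1.599q → q* = 50.8159.
Gap = |77.9138 − 50.8159| = 27.0979.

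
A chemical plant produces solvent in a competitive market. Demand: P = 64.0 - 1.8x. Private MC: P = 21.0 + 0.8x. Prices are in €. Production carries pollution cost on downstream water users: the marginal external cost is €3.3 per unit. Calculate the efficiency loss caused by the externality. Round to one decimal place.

DWL = €2.1

Market equilibrium (private): 21.0 + 0.8x = 64.0 - 1.8x → x_m = 16.5385.
Social marginal cost = private MC + MEC = 24.3 + 0.8x.
Set SMC = demand: 24.3 + 0.8x = 64.0 - 1.8x → x* = 15.2692.
Height of the DWL triangle at x_m is SMC(x_m) − demand(x_m) = MEC(x_m) = 3.3000.
DWL = ½ × 1.2693 × 3.3000 = 2.0943.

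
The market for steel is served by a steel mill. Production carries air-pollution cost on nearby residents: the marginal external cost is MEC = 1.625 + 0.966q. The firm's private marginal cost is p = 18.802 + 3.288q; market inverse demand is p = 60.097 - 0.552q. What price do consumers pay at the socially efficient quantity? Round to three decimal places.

Social marginal cost = private MC + MEC = 20.427 + 4.254q.
Set SMC = demand: 20.427 + 4.254q = 60.097 - 0.552q → q* = 8.2543.
Consumer price on the demand curve at q*: 60.097 − 0.552×8.2543 = 55.5406.

P = 55.541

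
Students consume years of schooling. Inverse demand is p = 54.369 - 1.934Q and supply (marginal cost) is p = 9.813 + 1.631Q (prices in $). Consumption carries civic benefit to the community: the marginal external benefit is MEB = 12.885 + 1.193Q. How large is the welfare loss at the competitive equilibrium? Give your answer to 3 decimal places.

DWL = $162.854

Market equilibrium (private): 9.813 + 1.631Q = 54.369 - 1.934Q → Q_m = 12.4982.
Social marginal benefit = demand + MEB = 67.254 - 0.741Q.
Set SMB = MC: 67.254 - 0.741Q = 9.813 + 1.631Q → Q* = 24.2163.
The welfare-loss triangle has base |Q_m − Q*| and height MEB(Q_m) (the vertical gap between SMB and MC is zero at Q* and MEB at Q_m).
DWL = ½ × 11.7181 × 27.7953 = 162.8541.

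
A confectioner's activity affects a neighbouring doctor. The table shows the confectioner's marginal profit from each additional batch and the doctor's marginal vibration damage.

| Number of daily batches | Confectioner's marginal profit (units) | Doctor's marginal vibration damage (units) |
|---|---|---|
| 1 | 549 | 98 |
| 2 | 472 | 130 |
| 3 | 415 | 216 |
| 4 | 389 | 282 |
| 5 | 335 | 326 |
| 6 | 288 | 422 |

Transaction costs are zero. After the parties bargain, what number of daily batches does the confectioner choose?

Bargaining reaches the level where marginal profit last exceeds marginal vibration damage.
That holds through level 5 (335 ≥ 326) but not at 6 (288 < 422).

5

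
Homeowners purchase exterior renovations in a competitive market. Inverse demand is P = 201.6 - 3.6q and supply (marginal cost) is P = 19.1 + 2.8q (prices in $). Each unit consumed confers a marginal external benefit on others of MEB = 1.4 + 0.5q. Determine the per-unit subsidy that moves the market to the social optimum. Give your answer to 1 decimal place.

Social marginal benefit = demand + MEB = 203.0 - 3.1q.
Set SMB = MC: 203.0 - 3.1q = 19.1 + 2.8q → q* = 31.1695.
The Pigouvian subsidy equals MEB at q*: 1.4 + 0.5×31.1695 = 16.9848.

subsidy = $17.0 per unit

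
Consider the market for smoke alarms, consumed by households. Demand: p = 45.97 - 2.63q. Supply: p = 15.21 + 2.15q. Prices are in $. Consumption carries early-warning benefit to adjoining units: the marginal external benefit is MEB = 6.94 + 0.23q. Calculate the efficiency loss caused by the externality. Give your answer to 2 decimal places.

Market equilibrium (private): 15.21 + 2.15q = 45.97 - 2.63q → q_m = 6.4351.
Social marginal benefit = demand + MEB = 52.91 - 2.40q.
Set SMB = MC: 52.91 - 2.40q = 15.21 + 2.15q → q* = 8.2857.
Between q* and q_m the wedge SMB − MC runs linearly from 0 to MEB(q_m), so the loss is a triangle.
DWL = ½ × 1.8506 × 8.4201 = 7.7911.

DWL = $7.79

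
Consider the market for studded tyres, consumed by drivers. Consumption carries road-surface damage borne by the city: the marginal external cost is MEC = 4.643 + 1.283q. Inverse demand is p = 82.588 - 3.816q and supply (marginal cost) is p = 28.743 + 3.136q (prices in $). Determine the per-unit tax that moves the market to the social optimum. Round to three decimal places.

tax = $12.309 per unit

Social marginal benefit = demand − MEC = 77.945 - 5.099q.
Set SMB = MC: 77.945 - 5.099q = 28.743 + 3.136q → q* = 5.9747.
The Pigouvian tax equals MEC at q*: 4.643 + 1.283×5.9747 = 12.3085.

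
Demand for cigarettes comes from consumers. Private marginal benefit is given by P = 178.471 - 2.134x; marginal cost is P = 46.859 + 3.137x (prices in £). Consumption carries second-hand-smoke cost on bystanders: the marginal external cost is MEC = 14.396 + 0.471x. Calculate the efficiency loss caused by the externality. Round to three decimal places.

DWL = £59.575

Market equilibrium (private): 46.859 + 3.137x = 178.471 - 2.134x → x_m = 24.9691.
Social marginal benefit = demand − MEC = 164.075 - 2.605x.
Set SMB = MC: 164.075 - 2.605x = 46.859 + 3.137x → x* = 20.4138.
The welfare-loss triangle has base |x_m − x*| and height MEC(x_m) (the vertical gap between SMB and MC is zero at x* and MEC at x_m).
DWL = ½ × 4.5553 × 26.1564 = 59.5751.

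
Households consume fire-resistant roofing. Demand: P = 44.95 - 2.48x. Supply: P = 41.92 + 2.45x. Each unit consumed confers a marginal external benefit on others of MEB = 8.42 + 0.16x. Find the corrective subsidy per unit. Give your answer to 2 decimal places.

Social marginal benefit = demand + MEB = 53.37 - 2.32x.
Set SMB = MC: 53.37 - 2.32x = 41.92 + 2.45x → x* = 2.4004.
The Pigouvian subsidy equals MEB at x*: 8.42 + 0.16×2.4004 = 8.8041.

subsidy = 8.80 per unit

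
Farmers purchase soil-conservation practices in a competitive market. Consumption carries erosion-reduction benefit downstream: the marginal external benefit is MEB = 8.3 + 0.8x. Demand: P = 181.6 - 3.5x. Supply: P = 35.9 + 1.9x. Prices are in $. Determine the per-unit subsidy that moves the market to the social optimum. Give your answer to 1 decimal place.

subsidy = $35.1 per unit

Social marginal benefit = demand + MEB = 189.9 - 2.7x.
Set SMB = MC: 189.9 - 2.7x = 35.9 + 1.9x → x* = 33.4783.
The Pigouvian subsidy equals MEB at x*: 8.3 + 0.8×33.4783 = 35.0826.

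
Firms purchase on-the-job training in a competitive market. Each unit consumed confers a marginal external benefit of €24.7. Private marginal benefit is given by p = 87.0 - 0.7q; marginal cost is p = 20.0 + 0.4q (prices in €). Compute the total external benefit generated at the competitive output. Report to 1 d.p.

Market equilibrium (private): 20.0 + 0.4q = 87.0 - 0.7q → q_m = 60.9091.
Total external benefit = MEB × q_m = 24.7 × 60.9091 = 1504.4548.

€1504.5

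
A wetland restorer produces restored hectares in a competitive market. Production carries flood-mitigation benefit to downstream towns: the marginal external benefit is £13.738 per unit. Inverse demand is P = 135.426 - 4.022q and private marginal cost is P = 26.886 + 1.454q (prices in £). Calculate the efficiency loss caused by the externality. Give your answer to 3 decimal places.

Market equilibrium (private): 26.886 + 1.454q = 135.426 - 4.022q → q_m = 19.8210.
Social marginal cost = private MC − MEB = 13.148 + 1.454q.
Set SMC = demand: 13.148 + 1.454q = 135.426 - 4.022q → q* = 22.3298.
The loss is the area between SMC and demand from q* to q_m; with linear curves that's a triangle of height MEB(q_m).
DWL = ½ × 2.5088 × 13.7380 = 17.2329.

DWL = £17.233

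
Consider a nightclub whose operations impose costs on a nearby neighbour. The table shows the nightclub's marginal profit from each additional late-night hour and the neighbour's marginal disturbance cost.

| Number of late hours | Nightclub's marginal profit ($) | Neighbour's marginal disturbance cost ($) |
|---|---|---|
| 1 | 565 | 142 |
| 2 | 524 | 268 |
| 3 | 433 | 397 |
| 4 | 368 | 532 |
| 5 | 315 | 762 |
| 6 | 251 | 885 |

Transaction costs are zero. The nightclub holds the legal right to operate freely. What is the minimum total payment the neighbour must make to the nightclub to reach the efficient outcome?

Left alone the nightclub would choose level 6 (marginal profit stays positive).
Efficient level: k* = 3 (marginal profit ≥ marginal disturbance cost through 3).
The neighbour must at least cover the nightclub's forgone profit from cutting 6→3: 368 + 315 + 251 = 934.

$934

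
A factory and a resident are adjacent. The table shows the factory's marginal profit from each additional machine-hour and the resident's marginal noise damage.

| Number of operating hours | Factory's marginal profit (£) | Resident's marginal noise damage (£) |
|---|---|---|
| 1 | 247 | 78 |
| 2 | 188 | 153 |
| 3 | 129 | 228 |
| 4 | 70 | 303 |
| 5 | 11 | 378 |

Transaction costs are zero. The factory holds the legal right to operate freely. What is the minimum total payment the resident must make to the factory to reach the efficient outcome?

Left alone the factory would choose level 5 (marginal profit stays positive).
Efficient level: k* = 2 (marginal profit ≥ marginal noise damage through 2).
The resident must at least cover the factory's forgone profit from cutting 5→2: 129 + 70 + 11 = 210.

£210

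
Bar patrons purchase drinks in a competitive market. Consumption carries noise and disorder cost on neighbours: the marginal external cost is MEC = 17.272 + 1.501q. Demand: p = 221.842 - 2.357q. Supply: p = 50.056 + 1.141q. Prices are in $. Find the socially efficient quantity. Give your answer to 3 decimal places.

q* = 30.909

Social marginal benefit = demand − MEC = 204.570 - 3.858q.
Set SMB = MC: 204.570 - 3.858q = 50.056 + 1.141q → q* = 30.9090.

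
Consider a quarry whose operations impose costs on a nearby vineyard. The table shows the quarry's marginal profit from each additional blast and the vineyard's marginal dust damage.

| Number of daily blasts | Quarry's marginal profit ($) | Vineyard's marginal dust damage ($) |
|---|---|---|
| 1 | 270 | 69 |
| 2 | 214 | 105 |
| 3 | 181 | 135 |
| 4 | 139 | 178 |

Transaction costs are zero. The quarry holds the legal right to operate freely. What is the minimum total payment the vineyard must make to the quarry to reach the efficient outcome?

Left alone the quarry would choose level 4 (marginal profit stays positive).
Efficient level: k* = 3 (marginal profit ≥ marginal dust damage through 3).
The vineyard must at least cover the quarry's forgone profit from cutting 4→3: 139 = 139.

$139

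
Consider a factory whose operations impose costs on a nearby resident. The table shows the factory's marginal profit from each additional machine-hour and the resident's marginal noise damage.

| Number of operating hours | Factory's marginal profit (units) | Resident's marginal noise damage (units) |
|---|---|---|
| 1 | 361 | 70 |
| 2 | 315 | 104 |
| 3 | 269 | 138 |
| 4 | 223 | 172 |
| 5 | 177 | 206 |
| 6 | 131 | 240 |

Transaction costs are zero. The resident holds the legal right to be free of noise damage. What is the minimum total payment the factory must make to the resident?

484

Efficient level: marginal profit ≥ marginal noise damage through level 4, so k* = 4.
With the resident holding the right, the factory must at least compensate total damage at k*: 70 + 104 + 138 + 172 = 484.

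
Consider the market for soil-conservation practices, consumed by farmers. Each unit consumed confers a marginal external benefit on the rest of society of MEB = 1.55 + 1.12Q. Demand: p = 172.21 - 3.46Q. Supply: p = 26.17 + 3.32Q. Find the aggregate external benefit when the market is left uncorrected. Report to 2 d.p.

Market equilibrium (private): 26.17 + 3.32Q = 172.21 - 3.46Q → Q_m = 21.5398.
Total external benefit = ∫₀^{Q_m} (1.55 + 1.12Q) dQ = 1.55×21.5398 + ½×1.12×21.5398² = 293.2060.

293.21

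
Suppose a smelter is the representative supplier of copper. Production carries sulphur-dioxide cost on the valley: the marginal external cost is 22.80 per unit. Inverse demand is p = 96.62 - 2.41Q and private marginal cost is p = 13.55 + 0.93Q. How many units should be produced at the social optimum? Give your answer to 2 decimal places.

Q* = 18.04

Social marginal cost = private MC + MEC = 36.35 + 0.93Q.
Set SMC = demand: 36.35 + 0.93Q = 96.62 - 2.41Q → Q* = 18.0449.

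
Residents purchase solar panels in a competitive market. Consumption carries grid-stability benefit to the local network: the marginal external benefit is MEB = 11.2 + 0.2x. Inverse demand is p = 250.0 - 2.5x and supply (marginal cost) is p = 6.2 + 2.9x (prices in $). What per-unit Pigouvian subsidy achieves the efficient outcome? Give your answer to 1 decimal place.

Social marginal benefit = demand + MEB = 261.2 - 2.3x.
Set SMB = MC: 261.2 - 2.3x = 6.2 + 2.9x → x* = 49.0385.
The Pigouvian subsidy equals MEB at x*: 11.2 + 0.2×49.0385 = 21.0077.

subsidy = $21.0 per unit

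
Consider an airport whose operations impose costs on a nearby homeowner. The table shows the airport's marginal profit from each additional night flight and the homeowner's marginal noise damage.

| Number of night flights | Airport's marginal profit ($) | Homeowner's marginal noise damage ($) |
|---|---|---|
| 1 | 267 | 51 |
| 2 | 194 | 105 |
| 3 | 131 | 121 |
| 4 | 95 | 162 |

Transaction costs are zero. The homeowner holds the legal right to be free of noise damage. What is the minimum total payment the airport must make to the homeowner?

$277

Efficient level: marginal profit ≥ marginal noise damage through level 3, so k* = 3.
With the homeowner holding the right, the airport must at least compensate total damage at k*: 51 + 105 + 121 = 277.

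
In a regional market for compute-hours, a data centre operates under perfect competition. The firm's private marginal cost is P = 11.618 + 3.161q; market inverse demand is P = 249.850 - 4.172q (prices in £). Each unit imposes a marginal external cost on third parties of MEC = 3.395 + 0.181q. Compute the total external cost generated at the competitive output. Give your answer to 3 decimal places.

Market equilibrium (private): 11.618 + 3.161q = 249.850 - 4.172q → q_m = 32.4877.
Total external cost = ∫₀^{q_m} (3.395 + 0.181q) dq = 3.395×32.4877 + ½×0.181×32.4877² = 205.8140.

£205.814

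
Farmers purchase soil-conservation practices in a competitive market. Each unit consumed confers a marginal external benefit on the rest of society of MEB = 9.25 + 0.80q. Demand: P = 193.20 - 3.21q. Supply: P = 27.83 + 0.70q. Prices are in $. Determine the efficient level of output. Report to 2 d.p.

q* = 56.15

Social marginal benefit = demand + MEB = 202.45 - 2.41q.
Set SMB = MC: 202.45 - 2.41q = 27.83 + 0.70q → q* = 56.1479.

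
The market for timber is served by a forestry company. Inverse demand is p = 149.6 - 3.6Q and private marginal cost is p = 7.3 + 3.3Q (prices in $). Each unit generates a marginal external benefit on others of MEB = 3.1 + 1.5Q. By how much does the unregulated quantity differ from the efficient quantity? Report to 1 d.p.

Market equilibrium (private): 7.3 + 3.3Q = 149.6 - 3.6Q → Q_m = 20.6232.
Social marginal cost = private MC − MEB = 4.2 + 1.8Q.
Set SMC = demand: 4.2 + 1.8Q = 149.6 - 3.6Q → Q* = 26.9259.
Gap = |20.6232 − 26.9259| = 6.3027.

6.3 units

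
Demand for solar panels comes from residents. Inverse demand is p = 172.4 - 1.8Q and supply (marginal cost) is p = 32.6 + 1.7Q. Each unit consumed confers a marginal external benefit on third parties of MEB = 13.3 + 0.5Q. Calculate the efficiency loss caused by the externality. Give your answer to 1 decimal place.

Market equilibrium (private): 32.6 + 1.7Q = 172.4 - 1.8Q → Q_m = 39.9429.
Social marginal benefit = demand + MEB = 185.7 - 1.3Q.
Set SMB = MC: 185.7 - 1.3Q = 32.6 + 1.7Q → Q* = 51.0333.
The welfare-loss triangle has base |Q_m − Q*| and height MEB(Q_m) (the vertical gap between SMB and MC is zero at Q* and MEB at Q_m).
DWL = ½ × 11.0904 × 33.2714 = 184.4966.

DWL = 184.5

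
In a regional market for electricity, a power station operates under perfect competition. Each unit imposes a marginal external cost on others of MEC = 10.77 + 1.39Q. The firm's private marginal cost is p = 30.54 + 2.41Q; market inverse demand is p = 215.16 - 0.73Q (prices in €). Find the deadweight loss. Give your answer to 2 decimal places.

DWL = €944.33

Market equilibrium (private): 30.54 + 2.41Q = 215.16 - 0.73Q → Q_m = 58.7962.
Social marginal cost = private MC + MEC = 41.31 + 3.80Q.
Set SMC = demand: 41.31 + 3.80Q = 215.16 - 0.73Q → Q* = 38.3775.
Height of the DWL triangle at Q_m is SMC(Q_m) − demand(Q_m) = MEC(Q_m) = 92.4967.
DWL = ½ × 20.4187 × 92.4967 = 944.3312.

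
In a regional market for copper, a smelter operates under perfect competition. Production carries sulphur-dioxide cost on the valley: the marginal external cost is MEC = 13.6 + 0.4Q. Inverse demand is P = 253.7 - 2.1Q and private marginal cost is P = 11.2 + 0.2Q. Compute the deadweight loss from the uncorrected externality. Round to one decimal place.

DWL = 576.1

Market equilibrium (private): 11.2 + 0.2Q = 253.7 - 2.1Q → Q_m = 105.4348.
Social marginal cost = private MC + MEC = 24.8 + 0.6Q.
Set SMC = demand: 24.8 + 0.6Q = 253.7 - 2.1Q → Q* = 84.7778.
The loss is the area between SMC and demand from Q* to Q_m; with linear curves that's a triangle of height MEC(Q_m).
DWL = ½ × 20.6570 × 55.7739 = 576.0607.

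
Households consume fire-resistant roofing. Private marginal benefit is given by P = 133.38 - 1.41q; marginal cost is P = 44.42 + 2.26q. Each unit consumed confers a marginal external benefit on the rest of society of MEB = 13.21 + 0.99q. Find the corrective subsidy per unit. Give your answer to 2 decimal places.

Social marginal benefit = demand + MEB = 146.59 - 0.42q.
Set SMB = MC: 146.59 - 0.42q = 44.42 + 2.26q → q* = 38.1231.
The Pigouvian subsidy equals MEB at q*: 13.21 + 0.99×38.1231 = 50.9519.

subsidy = 50.95 per unit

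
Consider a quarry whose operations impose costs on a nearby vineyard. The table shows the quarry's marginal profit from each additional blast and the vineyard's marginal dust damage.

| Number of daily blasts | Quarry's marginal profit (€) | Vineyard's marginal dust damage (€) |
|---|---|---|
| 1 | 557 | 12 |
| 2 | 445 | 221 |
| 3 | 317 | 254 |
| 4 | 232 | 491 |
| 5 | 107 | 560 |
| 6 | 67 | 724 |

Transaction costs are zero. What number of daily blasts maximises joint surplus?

Bargaining reaches the level where marginal profit last exceeds marginal dust damage.
That holds through level 3 (317 ≥ 254) but not at 4 (232 < 491).

3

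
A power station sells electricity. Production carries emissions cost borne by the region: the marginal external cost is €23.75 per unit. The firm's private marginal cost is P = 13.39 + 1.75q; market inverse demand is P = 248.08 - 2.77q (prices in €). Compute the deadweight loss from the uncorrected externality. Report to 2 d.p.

Market equilibrium (private): 13.39 + 1.75q = 248.08 - 2.77q → q_m = 51.9226.
Social marginal cost = private MC + MEC = 37.14 + 1.75q.
Set SMC = demand: 37.14 + 1.75q = 248.08 - 2.77q → q* = 46.6681.
Height of the DWL triangle at q_m is SMC(q_m) − demand(q_m) = MEC(q_m) = 23.7500.
DWL = ½ × 5.2545 × 23.7500 = 62.3972.

DWL = €62.40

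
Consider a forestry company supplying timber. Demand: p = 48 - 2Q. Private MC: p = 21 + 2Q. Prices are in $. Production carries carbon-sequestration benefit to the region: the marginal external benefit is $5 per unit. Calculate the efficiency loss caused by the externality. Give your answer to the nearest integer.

Market equilibrium (private): 21 + 2Q = 48 - 2Q → Q_m = 6.7500.
Social marginal cost = private MC − MEB = 16 + 2Q.
Set SMC = demand: 16 + 2Q = 48 - 2Q → Q* = 8.0000.
The welfare-loss triangle has base |Q_m − Q*| and height MEB(Q_m) (the vertical gap between SMC and demand is zero at Q* and MEB at Q_m).
DWL = ½ × 1.2500 × 5.0000 = 3.1250.

DWL = $3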